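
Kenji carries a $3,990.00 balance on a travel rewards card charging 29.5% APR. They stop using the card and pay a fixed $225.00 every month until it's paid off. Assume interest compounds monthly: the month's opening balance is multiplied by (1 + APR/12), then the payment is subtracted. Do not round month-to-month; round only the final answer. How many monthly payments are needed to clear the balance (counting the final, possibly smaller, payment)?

Monthly rate r = 29.5%/12 = 2.45833% = 0.0245833.
Recurrence: B ← B·(1+r) − $225.00.
Month 1: interest $98.09; balance after payment $3,863.09.
Month 2: interest $94.97; balance after payment $3,733.06.
Closed form: n = −ln(1 − rB₀/P)/ln(1+r) = −ln(0.56406)/ln(1.02458) ≈ 23.577, so the balance reaches zero during payment 24.

24 payments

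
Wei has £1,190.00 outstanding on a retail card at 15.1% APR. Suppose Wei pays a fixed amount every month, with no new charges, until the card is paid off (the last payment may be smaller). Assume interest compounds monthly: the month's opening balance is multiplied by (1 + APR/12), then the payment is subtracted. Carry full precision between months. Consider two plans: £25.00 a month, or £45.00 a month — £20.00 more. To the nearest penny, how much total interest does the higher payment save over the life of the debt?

£370.65

Monthly rate r = 15.1%/12 = 1.25833% = 0.0125833.
At £25.00/mo: n = ⌈−ln(1 − rB₀/P)/ln(1+r)⌉ = 74 payments (last £1.73); total interest = total paid − £1,190.00 = £636.73.
At £45.00/mo: 33 payments (last £16.08); total interest £266.08.
Interest saved = £636.73 − £266.08 = £370.65.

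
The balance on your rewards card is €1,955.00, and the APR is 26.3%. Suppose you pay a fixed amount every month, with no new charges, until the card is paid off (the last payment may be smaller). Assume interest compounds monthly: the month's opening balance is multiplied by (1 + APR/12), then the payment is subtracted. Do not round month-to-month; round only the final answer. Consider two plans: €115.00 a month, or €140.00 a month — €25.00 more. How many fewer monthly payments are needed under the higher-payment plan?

5 fewer payments

Monthly rate r = 26.3%/12 = 2.19167% = 0.0219167.
At €115.00/mo: n = ⌈−ln(1 − rB₀/P)/ln(1+r)⌉ = 22 payments (last €57.95); total interest = total paid − €1,955.00 = €517.95.
At €140.00/mo: 17 payments (last €119.51); total interest €404.51.
Payments saved = 22 − 17 = 5.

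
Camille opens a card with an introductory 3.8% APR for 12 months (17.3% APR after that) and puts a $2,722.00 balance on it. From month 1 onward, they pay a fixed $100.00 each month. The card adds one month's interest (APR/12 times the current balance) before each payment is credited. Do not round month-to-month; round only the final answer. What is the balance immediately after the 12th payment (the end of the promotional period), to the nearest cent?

Promo months 1–12 at r₀ = 3.8%/12 = 0.00316667; months 13+ at r₁ = 17.3%/12 = 0.0144167.
After month 12: iterate B ← B·(1+r₀) − $100.00 for 12 months → $1,606.13.

$1,606.13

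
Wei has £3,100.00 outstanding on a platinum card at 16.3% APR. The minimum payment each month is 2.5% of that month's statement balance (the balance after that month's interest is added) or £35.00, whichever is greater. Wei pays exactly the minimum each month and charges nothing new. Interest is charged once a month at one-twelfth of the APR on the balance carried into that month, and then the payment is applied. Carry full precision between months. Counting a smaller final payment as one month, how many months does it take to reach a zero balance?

126 months

Monthly rate r = 16.3%/12 = 1.35833% = 0.0135833.
While 2.5% of the post-interest balance exceeds £35.00, each month B ← (B·(1+r))·(1 − 0.025), i.e. B shrinks by the factor (1+r)·0.975 = 0.98824.
This holds for months 1–69. Entering month 70 the balance is £1,370.83; 2.5% of the post-interest balance is now below £35.00, so the flat £35.00 minimum applies from here.
From month 70 a fixed £35.00 at rate r clears £1,370.83 in 57 more payments. Total: 69 + 57 = 126 months.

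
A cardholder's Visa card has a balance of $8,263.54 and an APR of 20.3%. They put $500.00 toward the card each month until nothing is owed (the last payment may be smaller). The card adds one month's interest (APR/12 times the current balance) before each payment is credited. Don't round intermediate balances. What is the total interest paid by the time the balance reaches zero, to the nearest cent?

Monthly rate r = 20.3%/12 = 1.69167% = 0.0169167.
Payoff takes n = ⌈−ln(1 − rB₀/P)/ln(1+r)⌉ = ⌈19.548⌉ = 20 payments; the last is $275.16.
Total paid = 19·$500.00 + $275.16 = $9,775.16.
Total interest = total paid − principal = $9,775.16 − $8,263.54 = $1,511.62.

$1,511.62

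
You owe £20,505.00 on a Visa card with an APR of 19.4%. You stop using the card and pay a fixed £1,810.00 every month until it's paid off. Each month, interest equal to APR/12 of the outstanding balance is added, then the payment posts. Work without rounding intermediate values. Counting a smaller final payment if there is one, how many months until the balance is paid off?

13 payments

Monthly rate r = 19.4%/12 = 1.61667% = 0.0161667.
Recurrence: B ← B·(1+r) − £1,810.00.
Month 1: interest £331.50; balance after payment £19,026.50.
Month 2: interest £307.60; balance after payment £17,524.09.
Closed form: n = −ln(1 − rB₀/P)/ln(1+r) = −ln(0.81685)/ln(1.01617) ≈ 12.614, so the balance reaches zero during payment 13.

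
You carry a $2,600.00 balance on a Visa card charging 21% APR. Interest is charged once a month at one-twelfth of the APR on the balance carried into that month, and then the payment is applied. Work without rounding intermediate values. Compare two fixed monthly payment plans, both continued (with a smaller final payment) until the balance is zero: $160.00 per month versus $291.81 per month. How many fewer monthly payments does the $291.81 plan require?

Monthly rate r = 21%/12 = 1.75% = 0.0175.
At $160.00/mo: n = ⌈−ln(1 − rB₀/P)/ln(1+r)⌉ = 20 payments (last $46.17); total interest = total paid − $2,600.00 = $486.17.
At $291.81/mo: 10 payments (last $225.41); total interest $251.70.
Payments saved = 20 − 10 = 10.

10 fewer payments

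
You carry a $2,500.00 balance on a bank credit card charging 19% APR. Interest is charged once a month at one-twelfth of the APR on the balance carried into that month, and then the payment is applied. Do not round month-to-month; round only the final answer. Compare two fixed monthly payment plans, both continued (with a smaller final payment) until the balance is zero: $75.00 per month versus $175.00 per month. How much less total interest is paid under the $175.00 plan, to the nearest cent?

$725.35

Monthly rate r = 19%/12 = 1.58333% = 0.0158333.
At $75.00/mo: n = ⌈−ln(1 − rB₀/P)/ln(1+r)⌉ = 48 payments (last $57.25); total interest = total paid − $2,500.00 = $1,082.25.
At $175.00/mo: 17 payments (last $56.90); total interest $356.90.
Interest saved = $1,082.25 − $356.90 = $725.35.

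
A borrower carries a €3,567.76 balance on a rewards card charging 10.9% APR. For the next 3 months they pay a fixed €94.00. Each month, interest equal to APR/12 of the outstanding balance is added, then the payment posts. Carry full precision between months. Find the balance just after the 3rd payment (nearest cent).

Monthly rate r = 10.9%/12 = 0.908333% = 0.00908333.
Each month: B ← B·(1+r) − €94.00.
Month 1: interest €32.41; balance after payment €3,506.17.
Month 2: interest €31.85; balance after payment €3,444.01.
Month 3: interest €31.28; balance after payment €3,381.30.

€3,381.30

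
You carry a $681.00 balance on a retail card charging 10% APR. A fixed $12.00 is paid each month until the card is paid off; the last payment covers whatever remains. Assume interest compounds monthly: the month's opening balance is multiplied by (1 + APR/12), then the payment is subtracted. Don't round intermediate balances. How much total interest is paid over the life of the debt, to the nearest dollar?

$245

Monthly rate r = 10%/12 = 0.833333% = 0.00833333.
Payoff takes n = ⌈−ln(1 − rB₀/P)/ln(1+r)⌉ = ⌈77.167⌉ = 78 payments; the last is $2.02.
Total paid = 77·$12.00 + $2.02 = $926.02.
Total interest = total paid − principal = $926.02 − $681.00 = $245.02.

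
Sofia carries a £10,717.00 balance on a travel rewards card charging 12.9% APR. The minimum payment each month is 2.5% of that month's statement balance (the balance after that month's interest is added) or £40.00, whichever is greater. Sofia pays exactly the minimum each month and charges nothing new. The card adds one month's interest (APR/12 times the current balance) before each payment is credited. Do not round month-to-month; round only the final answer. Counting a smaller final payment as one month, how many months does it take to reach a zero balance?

Monthly rate r = 12.9%/12 = 1.075% = 0.01075.
While 2.5% of the post-interest balance exceeds £40.00, each month B ← (B·(1+r))·(1 − 0.025), i.e. B shrinks by the factor (1+r)·0.975 = 0.98548.
This holds for months 1–131. Entering month 132 the balance is £1,577.64; 2.5% of the post-interest balance is now below £40.00, so the flat £40.00 minimum applies from here.
From month 132 a fixed £40.00 at rate r clears £1,577.64 in 52 more payments. Total: 131 + 52 = 183 months.

183 months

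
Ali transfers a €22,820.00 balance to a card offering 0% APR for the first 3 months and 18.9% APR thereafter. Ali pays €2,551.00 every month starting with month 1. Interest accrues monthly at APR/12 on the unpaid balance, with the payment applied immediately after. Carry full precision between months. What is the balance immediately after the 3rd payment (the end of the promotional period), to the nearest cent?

€15,167.00

Promo months 1–3 at r₀ = 0%/12 = 0; months 4+ at r₁ = 18.9%/12 = 0.01575.
After month 3 (no interest yet): B = €22,820.00 − 3·€2,551.00 = €15,167.00.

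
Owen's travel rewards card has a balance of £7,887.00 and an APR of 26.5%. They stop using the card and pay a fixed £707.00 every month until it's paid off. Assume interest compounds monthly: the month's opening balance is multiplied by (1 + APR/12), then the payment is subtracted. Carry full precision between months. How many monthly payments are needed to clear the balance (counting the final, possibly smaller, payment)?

13 months

Monthly rate r = 26.5%/12 = 2.20833% = 0.0220833.
Recurrence: B ← B·(1+r) − £707.00.
Month 1: interest £174.17; balance after payment £7,354.17.
Month 2: interest £162.40; balance after payment £6,809.58.
Closed form: n = −ln(1 − rB₀/P)/ln(1+r) = −ln(0.75365)/ln(1.02208) ≈ 12.948, so the balance reaches zero during payment 13.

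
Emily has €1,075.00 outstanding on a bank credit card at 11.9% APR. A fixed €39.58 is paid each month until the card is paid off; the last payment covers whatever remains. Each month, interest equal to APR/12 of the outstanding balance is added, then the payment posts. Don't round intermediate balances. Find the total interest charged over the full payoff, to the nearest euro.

Monthly rate r = 11.9%/12 = 0.991667% = 0.00991667.
Payoff takes n = ⌈−ln(1 − rB₀/P)/ln(1+r)⌉ = ⌈31.801⌉ = 32 payments; the last is €31.73.
Total paid = 31·€39.58 + €31.73 = €1,258.71.
Total interest = total paid − principal = €1,258.71 − €1,075.00 = €183.71.

€184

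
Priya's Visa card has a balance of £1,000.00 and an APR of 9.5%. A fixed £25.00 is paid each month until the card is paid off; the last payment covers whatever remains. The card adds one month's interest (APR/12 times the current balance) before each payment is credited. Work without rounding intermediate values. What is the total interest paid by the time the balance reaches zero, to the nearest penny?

Monthly rate r = 9.5%/12 = 0.791667% = 0.00791667.
Payoff takes n = ⌈−ln(1 − rB₀/P)/ln(1+r)⌉ = ⌈48.288⌉ = 49 payments; the last is £7.21.
Total paid = 48·£25.00 + £7.21 = £1,207.21.
Total interest = total paid − principal = £1,207.21 − £1,000.00 = £207.21.

£207.21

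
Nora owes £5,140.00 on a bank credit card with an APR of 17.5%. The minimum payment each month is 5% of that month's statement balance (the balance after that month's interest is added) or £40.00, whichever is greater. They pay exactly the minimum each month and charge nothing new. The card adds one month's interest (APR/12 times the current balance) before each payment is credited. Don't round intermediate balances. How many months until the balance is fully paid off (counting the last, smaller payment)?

75 months

Monthly rate r = 17.5%/12 = 1.45833% = 0.0145833.
While 5% of the post-interest balance exceeds £40.00, each month B ← (B·(1+r))·(1 − 0.05), i.e. B shrinks by the factor (1+r)·0.95 = 0.96385.
This holds for months 1–51. Entering month 52 the balance is £786.21; 5% of the post-interest balance is now below £40.00, so the flat £40.00 minimum applies from here.
From month 52 a fixed £40.00 at rate r clears £786.21 in 24 more payments. Total: 51 + 24 = 75 months.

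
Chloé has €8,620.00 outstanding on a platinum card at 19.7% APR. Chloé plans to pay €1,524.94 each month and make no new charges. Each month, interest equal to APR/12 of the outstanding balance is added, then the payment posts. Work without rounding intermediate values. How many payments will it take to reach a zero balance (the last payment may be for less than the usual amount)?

6 months

Monthly rate r = 19.7%/12 = 1.64167% = 0.0164167.
Recurrence: B ← B·(1+r) − €1,524.94.
Month 1: interest €141.51; balance after payment €7,236.57.
Month 2: interest €118.80; balance after payment €5,830.43.
Month 3: interest €95.72; balance after payment €4,401.21.
Month 4: interest €72.25; balance after payment €2,948.52.
Month 5: interest €48.40; balance after payment €1,471.99.
Month 6: interest €24.17; balance after payment €0.00.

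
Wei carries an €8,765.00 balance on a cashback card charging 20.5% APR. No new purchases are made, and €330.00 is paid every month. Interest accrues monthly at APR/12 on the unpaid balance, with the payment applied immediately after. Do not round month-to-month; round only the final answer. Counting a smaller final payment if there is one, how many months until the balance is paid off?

36 months

Monthly rate r = 20.5%/12 = 1.70833% = 0.0170833.
Recurrence: B ← B·(1+r) − €330.00.
Month 1: interest €149.74; balance after payment €8,584.74.
Month 2: interest €146.66; balance after payment €8,401.39.
Closed form: n = −ln(1 − rB₀/P)/ln(1+r) = −ln(0.54626)/ln(1.01708) ≈ 35.697, so the balance reaches zero during payment 36.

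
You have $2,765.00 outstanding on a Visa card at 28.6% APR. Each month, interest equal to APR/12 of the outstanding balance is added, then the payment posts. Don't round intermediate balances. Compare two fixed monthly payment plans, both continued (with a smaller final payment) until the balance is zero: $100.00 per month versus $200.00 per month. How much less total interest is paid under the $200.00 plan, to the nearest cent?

$1,173.67

Monthly rate r = 28.6%/12 = 2.38333% = 0.0238333.
At $100.00/mo: n = ⌈−ln(1 − rB₀/P)/ln(1+r)⌉ = 46 payments (last $67.89); total interest = total paid − $2,765.00 = $1,802.89.
At $200.00/mo: 17 payments (last $194.22); total interest $629.22.
Interest saved = $1,802.89 − $629.22 = $1,173.67.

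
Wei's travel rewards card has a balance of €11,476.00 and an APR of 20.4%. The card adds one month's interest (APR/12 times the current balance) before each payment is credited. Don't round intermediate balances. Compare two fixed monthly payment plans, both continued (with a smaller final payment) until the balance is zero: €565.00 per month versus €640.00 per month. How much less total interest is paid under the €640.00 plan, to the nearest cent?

Monthly rate r = 20.4%/12 = 1.7% = 0.017.
At €565.00/mo: n = ⌈−ln(1 − rB₀/P)/ln(1+r)⌉ = 26 payments (last €72.37); total interest = total paid − €11,476.00 = €2,721.37.
At €640.00/mo: 22 payments (last €365.84); total interest €2,329.84.
Interest saved = €2,721.37 − €2,329.84 = €391.53.

€391.53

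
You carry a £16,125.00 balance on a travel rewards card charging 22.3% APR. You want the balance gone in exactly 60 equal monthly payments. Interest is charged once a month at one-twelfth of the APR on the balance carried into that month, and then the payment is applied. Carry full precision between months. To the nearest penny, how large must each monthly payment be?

£448.11

Monthly rate r = 22.3%/12 = 1.85833% = 0.0185833.
Level-payment amortization: P = B₀·r / (1 − (1+r)^(−n)) = 16125.00·0.0185833 / (1 − 1.01858^(−60)).
Denominator 1 − (1+r)^(−60) = 0.668711731.
P = 299.656 / 0.668711731 ≈ 448.11.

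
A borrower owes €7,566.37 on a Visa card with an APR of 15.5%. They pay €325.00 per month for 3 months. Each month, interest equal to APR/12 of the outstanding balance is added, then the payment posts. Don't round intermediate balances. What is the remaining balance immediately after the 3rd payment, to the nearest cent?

€6,875.72

Monthly rate r = 15.5%/12 = 1.29167% = 0.0129167.
Each month: B ← B·(1+r) − €325.00.
Month 1: interest €97.73; balance after payment €7,339.10.
Month 2: interest €94.80; balance after payment €7,108.90.
Month 3: interest €91.82; balance after payment €6,875.72.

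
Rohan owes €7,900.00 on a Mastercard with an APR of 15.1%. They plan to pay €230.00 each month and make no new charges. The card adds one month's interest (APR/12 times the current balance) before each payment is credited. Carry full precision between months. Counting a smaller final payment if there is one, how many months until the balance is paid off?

Monthly rate r = 15.1%/12 = 1.25833% = 0.0125833.
Recurrence: B ← B·(1+r) − €230.00.
Month 1: interest €99.41; balance after payment €7,769.41.
Month 2: interest €97.77; balance after payment €7,637.17.
Closed form: n = −ln(1 − rB₀/P)/ln(1+r) = −ln(0.56779)/ln(1.01258) ≈ 45.263, so the balance reaches zero during payment 46.

46 payments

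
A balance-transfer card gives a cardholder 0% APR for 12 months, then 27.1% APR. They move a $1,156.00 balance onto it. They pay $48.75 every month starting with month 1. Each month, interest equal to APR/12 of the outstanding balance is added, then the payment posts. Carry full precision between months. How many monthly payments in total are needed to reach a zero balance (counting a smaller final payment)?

Promo months 1–12 at r₀ = 0%/12 = 0; months 13+ at r₁ = 27.1%/12 = 0.0225833.
After month 12 (no interest yet): B = $1,156.00 − 12·$48.75 = $571.00.
Then at r₁ with $48.75/mo: n₂ = −ln(1 − r₁·B/P)/ln(1+r₁) ≈ 13.76 → 14 more payments.

26 payments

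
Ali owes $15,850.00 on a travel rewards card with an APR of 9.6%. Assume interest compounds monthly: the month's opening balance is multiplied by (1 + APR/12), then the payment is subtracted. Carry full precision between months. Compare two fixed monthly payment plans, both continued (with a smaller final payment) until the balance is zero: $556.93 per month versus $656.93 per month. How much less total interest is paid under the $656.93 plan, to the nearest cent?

$377.08

Monthly rate r = 9.6%/12 = 0.8% = 0.008.
At $556.93/mo: n = ⌈−ln(1 − rB₀/P)/ln(1+r)⌉ = 33 payments (last $236.13); total interest = total paid − $15,850.00 = $2,207.89.
At $656.93/mo: 27 payments (last $600.63); total interest $1,830.81.
Interest saved = $2,207.89 − $1,830.81 = $377.08.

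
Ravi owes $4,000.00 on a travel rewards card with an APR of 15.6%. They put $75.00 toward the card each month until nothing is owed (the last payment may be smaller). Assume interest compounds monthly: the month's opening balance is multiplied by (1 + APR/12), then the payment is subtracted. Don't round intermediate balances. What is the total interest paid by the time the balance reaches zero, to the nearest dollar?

Monthly rate r = 15.6%/12 = 1.3% = 0.013.
Payoff takes n = ⌈−ln(1 − rB₀/P)/ln(1+r)⌉ = ⌈91.512⌉ = 92 payments; the last is $38.55.
Total paid = 91·$75.00 + $38.55 = $6,863.55.
Total interest = total paid − principal = $6,863.55 − $4,000.00 = $2,863.55.

$2,864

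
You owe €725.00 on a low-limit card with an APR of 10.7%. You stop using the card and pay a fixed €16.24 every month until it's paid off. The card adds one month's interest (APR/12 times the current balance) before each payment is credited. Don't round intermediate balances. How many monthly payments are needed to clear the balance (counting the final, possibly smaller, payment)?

58 payments

Monthly rate r = 10.7%/12 = 0.891667% = 0.00891667.
Recurrence: B ← B·(1+r) − €16.24.
Month 1: interest €6.46; balance after payment €715.22.
Month 2: interest €6.38; balance after payment €705.36.
Closed form: n = −ln(1 − rB₀/P)/ln(1+r) = −ln(0.60193)/ln(1.00892) ≈ 57.181, so the balance reaches zero during payment 58.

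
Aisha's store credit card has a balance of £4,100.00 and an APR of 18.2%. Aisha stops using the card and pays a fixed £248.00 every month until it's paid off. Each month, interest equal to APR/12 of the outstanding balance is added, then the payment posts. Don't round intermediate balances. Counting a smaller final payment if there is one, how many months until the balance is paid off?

Monthly rate r = 18.2%/12 = 1.51667% = 0.0151667.
Recurrence: B ← B·(1+r) − £248.00.
Month 1: interest £62.18; balance after payment £3,914.18.
Month 2: interest £59.37; balance after payment £3,725.55.
Closed form: n = −ln(1 − rB₀/P)/ln(1+r) = −ln(0.74926)/ln(1.01517) ≈ 19.177, so the balance reaches zero during payment 20.

20 months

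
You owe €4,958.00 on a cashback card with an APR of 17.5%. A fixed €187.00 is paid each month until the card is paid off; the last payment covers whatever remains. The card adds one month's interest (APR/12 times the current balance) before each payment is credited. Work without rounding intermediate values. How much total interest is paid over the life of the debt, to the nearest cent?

€1,355.97

Monthly rate r = 17.5%/12 = 1.45833% = 0.0145833.
Payoff takes n = ⌈−ln(1 − rB₀/P)/ln(1+r)⌉ = ⌈33.763⌉ = 34 payments; the last is €142.97.
Total paid = 33·€187.00 + €142.97 = €6,313.97.
Total interest = total paid − principal = €6,313.97 − €4,958.00 = €1,355.97.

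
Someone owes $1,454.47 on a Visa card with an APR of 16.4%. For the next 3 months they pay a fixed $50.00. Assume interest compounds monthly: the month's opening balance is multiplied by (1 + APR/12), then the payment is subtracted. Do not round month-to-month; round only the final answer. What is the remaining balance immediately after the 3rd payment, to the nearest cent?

Monthly rate r = 16.4%/12 = 1.36667% = 0.0136667.
Each month: B ← B·(1+r) − $50.00.
Month 1: interest $19.88; balance after payment $1,424.35.
Month 2: interest $19.47; balance after payment $1,393.81.
Month 3: interest $19.05; balance after payment $1,362.86.

$1,362.86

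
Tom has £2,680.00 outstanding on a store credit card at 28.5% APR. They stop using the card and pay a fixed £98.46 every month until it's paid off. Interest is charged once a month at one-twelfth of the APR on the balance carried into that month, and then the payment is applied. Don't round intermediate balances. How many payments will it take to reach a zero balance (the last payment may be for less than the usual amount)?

45 payments

Monthly rate r = 28.5%/12 = 2.375% = 0.02375.
Recurrence: B ← B·(1+r) − £98.46.
Month 1: interest £63.65; balance after payment £2,645.19.
Month 2: interest £62.82; balance after payment £2,609.55.
Closed form: n = −ln(1 − rB₀/P)/ln(1+r) = −ln(0.35354)/ln(1.02375) ≈ 44.297, so the balance reaches zero during payment 45.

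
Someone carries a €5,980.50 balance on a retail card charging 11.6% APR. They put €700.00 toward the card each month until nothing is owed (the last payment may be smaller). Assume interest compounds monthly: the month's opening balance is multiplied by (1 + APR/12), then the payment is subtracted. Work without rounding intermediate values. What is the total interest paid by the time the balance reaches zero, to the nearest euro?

€292

Monthly rate r = 11.6%/12 = 0.966667% = 0.00966667.
Payoff takes n = ⌈−ln(1 − rB₀/P)/ln(1+r)⌉ = ⌈8.960⌉ = 9 payments; the last is €672.21.
Total paid = 8·€700.00 + €672.21 = €6,272.21.
Total interest = total paid − principal = €6,272.21 − €5,980.50 = €291.71.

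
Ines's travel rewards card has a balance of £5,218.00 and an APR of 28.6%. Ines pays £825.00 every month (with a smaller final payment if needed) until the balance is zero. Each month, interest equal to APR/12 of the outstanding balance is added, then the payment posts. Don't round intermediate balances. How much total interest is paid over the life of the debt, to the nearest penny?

Monthly rate r = 28.6%/12 = 2.38333% = 0.0238333.
Payoff takes n = ⌈−ln(1 − rB₀/P)/ln(1+r)⌉ = ⌈6.937⌉ = 7 payments; the last is £773.60.
Total paid = 6·£825.00 + £773.60 = £5,723.60.
Total interest = total paid − principal = £5,723.60 − £5,218.00 = £505.60.

£505.60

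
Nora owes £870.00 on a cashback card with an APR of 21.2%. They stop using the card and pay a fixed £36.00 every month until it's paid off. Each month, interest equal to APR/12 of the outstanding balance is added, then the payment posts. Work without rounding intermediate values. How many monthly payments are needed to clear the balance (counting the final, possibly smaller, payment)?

Monthly rate r = 21.2%/12 = 1.76667% = 0.0176667.
Recurrence: B ← B·(1+r) − £36.00.
Month 1: interest £15.37; balance after payment £849.37.
Month 2: interest £15.01; balance after payment £828.38.
Closed form: n = −ln(1 − rB₀/P)/ln(1+r) = −ln(0.57306)/ln(1.01767) ≈ 31.793, so the balance reaches zero during payment 32.

32 months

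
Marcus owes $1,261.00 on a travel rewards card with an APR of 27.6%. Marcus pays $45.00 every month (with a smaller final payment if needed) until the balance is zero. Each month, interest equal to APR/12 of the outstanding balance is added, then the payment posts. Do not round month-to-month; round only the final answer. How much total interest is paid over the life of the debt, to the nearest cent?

Monthly rate r = 27.6%/12 = 2.3% = 0.023.
Payoff takes n = ⌈−ln(1 − rB₀/P)/ln(1+r)⌉ = ⌈45.483⌉ = 46 payments; the last is $21.87.
Total paid = 45·$45.00 + $21.87 = $2,046.87.
Total interest = total paid − principal = $2,046.87 − $1,261.00 = $785.87.

$785.87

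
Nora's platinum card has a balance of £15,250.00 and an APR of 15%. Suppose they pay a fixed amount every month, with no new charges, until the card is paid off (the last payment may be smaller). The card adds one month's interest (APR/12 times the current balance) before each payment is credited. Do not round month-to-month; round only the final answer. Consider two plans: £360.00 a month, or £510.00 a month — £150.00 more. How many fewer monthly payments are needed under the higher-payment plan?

23 fewer payments

Monthly rate r = 15%/12 = 1.25% = 0.0125.
At £360.00/mo: n = ⌈−ln(1 − rB₀/P)/ln(1+r)⌉ = 61 payments (last £250.79); total interest = total paid − £15,250.00 = £6,600.79.
At £510.00/mo: 38 payments (last £346.02); total interest £3,966.02.
Payments saved = 61 − 38 = 23.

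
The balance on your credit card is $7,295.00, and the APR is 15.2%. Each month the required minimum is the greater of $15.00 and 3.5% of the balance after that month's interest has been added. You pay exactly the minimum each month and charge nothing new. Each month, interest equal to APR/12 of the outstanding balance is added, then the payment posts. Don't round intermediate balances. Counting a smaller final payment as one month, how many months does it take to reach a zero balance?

159 months

Monthly rate r = 15.2%/12 = 1.26667% = 0.0126667.
While 3.5% of the post-interest balance exceeds $15.00, each month B ← (B·(1+r))·(1 − 0.035), i.e. B shrinks by the factor (1+r)·0.965 = 0.97722.
This holds for months 1–124. Entering month 125 the balance is $419.04; 3.5% of the post-interest balance is now below $15.00, so the flat $15.00 minimum applies from here.
From month 125 a fixed $15.00 at rate r clears $419.04 in 35 more payments. Total: 124 + 35 = 159 months.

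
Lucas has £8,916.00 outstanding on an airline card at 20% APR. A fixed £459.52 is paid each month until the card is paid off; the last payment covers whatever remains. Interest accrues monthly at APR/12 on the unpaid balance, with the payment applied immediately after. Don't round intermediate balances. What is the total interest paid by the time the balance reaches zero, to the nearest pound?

Monthly rate r = 20%/12 = 1.66667% = 0.0166667.
Payoff takes n = ⌈−ln(1 − rB₀/P)/ln(1+r)⌉ = ⌈23.634⌉ = 24 payments; the last is £292.03.
Total paid = 23·£459.52 + £292.03 = £10,860.99.
Total interest = total paid − principal = £10,860.99 − £8,916.00 = £1,944.99.

£1,945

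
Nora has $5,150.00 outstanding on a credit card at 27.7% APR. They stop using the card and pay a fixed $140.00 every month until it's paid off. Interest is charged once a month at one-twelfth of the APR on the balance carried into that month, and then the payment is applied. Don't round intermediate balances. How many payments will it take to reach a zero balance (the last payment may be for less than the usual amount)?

83 payments

Monthly rate r = 27.7%/12 = 2.30833% = 0.0230833.
Recurrence: B ← B·(1+r) − $140.00.
Month 1: interest $118.88; balance after payment $5,128.88.
Month 2: interest $118.39; balance after payment $5,107.27.
Closed form: n = −ln(1 − rB₀/P)/ln(1+r) = −ln(0.15086)/ln(1.02308) ≈ 82.879, so the balance reaches zero during payment 83.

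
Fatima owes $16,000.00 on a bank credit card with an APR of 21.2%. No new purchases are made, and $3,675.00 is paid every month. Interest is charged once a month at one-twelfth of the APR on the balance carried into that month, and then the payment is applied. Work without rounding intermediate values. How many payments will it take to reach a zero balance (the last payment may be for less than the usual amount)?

Monthly rate r = 21.2%/12 = 1.76667% = 0.0176667.
Recurrence: B ← B·(1+r) − $3,675.00.
Month 1: interest $282.67; balance after payment $12,607.67.
Month 2: interest $222.74; balance after payment $9,155.40.
Month 3: interest $161.75; balance after payment $5,642.15.
Month 4: interest $99.68; balance after payment $2,066.83.
Month 5: interest $36.51; balance after payment $0.00.

5 payments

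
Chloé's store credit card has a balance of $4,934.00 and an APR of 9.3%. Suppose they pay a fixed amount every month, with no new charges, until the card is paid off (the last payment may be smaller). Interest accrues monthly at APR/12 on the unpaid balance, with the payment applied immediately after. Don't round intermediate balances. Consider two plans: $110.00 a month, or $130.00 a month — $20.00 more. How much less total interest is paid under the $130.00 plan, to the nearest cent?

Monthly rate r = 9.3%/12 = 0.775% = 0.00775.
At $110.00/mo: n = ⌈−ln(1 − rB₀/P)/ln(1+r)⌉ = 56 payments (last $36.08); total interest = total paid − $4,934.00 = $1,152.08.
At $130.00/mo: 46 payments (last $15.82); total interest $931.82.
Interest saved = $1,152.08 − $931.82 = $220.26.

$220.26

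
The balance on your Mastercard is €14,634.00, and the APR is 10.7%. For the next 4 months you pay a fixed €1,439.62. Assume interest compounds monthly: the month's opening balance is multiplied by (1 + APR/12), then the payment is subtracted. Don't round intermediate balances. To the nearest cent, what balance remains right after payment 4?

€9,327.01

Monthly rate r = 10.7%/12 = 0.891667% = 0.00891667.
Each month: B ← B·(1+r) − €1,439.62.
Month 1: interest €130.49; balance after payment €13,324.87.
Month 2: interest €118.81; balance after payment €12,004.06.
Month 3: interest €107.04; balance after payment €10,671.48.
Month 4: interest €95.15; balance after payment €9,327.01.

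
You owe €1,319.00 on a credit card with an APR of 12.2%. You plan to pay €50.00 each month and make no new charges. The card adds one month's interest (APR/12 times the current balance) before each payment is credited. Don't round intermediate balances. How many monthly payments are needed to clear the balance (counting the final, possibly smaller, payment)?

31 payments

Monthly rate r = 12.2%/12 = 1.01667% = 0.0101667.
Recurrence: B ← B·(1+r) − €50.00.
Month 1: interest €13.41; balance after payment €1,282.41.
Month 2: interest €13.04; balance after payment €1,245.45.
Closed form: n = −ln(1 − rB₀/P)/ln(1+r) = −ln(0.7318)/ln(1.01017) ≈ 30.868, so the balance reaches zero during payment 31.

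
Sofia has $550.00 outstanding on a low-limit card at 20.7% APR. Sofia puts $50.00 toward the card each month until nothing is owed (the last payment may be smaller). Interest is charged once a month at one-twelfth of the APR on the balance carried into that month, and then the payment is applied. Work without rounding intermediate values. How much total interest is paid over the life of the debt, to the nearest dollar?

Monthly rate r = 20.7%/12 = 1.725% = 0.01725.
Payoff takes n = ⌈−ln(1 − rB₀/P)/ln(1+r)⌉ = ⌈12.303⌉ = 13 payments; the last is $15.23.
Total paid = 12·$50.00 + $15.23 = $615.23.
Total interest = total paid − principal = $615.23 − $550.00 = $65.23.

$65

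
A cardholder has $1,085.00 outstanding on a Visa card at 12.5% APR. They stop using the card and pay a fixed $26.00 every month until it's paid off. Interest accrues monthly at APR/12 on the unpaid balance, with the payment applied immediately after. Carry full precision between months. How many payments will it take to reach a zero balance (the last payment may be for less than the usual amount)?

56 payments

Monthly rate r = 12.5%/12 = 1.04167% = 0.0104167.
Recurrence: B ← B·(1+r) − $26.00.
Month 1: interest $11.30; balance after payment $1,070.30.
Month 2: interest $11.15; balance after payment $1,055.45.
Closed form: n = −ln(1 − rB₀/P)/ln(1+r) = −ln(0.5653)/ln(1.01042) ≈ 55.042, so the balance reaches zero during payment 56.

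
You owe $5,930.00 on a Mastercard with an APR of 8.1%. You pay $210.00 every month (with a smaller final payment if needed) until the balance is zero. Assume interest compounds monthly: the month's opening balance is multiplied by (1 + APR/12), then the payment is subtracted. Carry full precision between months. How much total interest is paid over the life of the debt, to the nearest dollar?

$671

Monthly rate r = 8.1%/12 = 0.675% = 0.00675.
Payoff takes n = ⌈−ln(1 − rB₀/P)/ln(1+r)⌉ = ⌈31.435⌉ = 32 payments; the last is $91.45.
Total paid = 31·$210.00 + $91.45 = $6,601.45.
Total interest = total paid − principal = $6,601.45 − $5,930.00 = $671.45.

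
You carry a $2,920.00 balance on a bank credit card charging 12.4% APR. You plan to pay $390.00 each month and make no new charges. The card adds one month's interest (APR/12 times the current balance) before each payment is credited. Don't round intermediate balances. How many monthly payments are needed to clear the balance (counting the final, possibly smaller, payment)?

Monthly rate r = 12.4%/12 = 1.03333% = 0.0103333.
Recurrence: B ← B·(1+r) − $390.00.
Month 1: interest $30.17; balance after payment $2,560.17.
Month 2: interest $26.46; balance after payment $2,196.63.
Closed form: n = −ln(1 − rB₀/P)/ln(1+r) = −ln(0.92263)/ln(1.01033) ≈ 7.833, so the balance reaches zero during payment 8.

8 payments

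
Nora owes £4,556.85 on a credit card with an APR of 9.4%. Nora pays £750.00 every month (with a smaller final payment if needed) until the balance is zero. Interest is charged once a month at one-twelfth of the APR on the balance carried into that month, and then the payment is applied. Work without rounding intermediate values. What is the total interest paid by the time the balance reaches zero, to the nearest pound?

£131

Monthly rate r = 9.4%/12 = 0.783333% = 0.00783333.
Payoff takes n = ⌈−ln(1 − rB₀/P)/ln(1+r)⌉ = ⌈6.249⌉ = 7 payments; the last is £187.67.
Total paid = 6·£750.00 + £187.67 = £4,687.67.
Total interest = total paid − principal = £4,687.67 − £4,556.85 = £130.82.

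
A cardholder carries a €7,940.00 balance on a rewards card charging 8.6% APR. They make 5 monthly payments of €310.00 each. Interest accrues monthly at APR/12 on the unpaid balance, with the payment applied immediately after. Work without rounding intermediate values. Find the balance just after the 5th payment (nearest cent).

Monthly rate r = 8.6%/12 = 0.716667% = 0.00716667.
Each month: B ← B·(1+r) − €310.00.
Month 1: interest €56.90; balance after payment €7,686.90.
Month 2: interest €55.09; balance after payment €7,431.99.
Month 3: interest €53.26; balance after payment €7,175.26.
Month 4: interest €51.42; balance after payment €6,916.68.
Month 5: interest €49.57; balance after payment €6,656.25.

€6,656.25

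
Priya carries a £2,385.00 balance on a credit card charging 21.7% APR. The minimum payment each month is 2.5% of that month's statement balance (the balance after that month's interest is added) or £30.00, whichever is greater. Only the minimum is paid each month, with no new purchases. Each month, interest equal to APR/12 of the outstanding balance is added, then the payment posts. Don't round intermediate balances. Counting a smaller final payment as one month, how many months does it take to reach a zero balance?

165 months

Monthly rate r = 21.7%/12 = 1.80833% = 0.0180833.
While 2.5% of the post-interest balance exceeds £30.00, each month B ← (B·(1+r))·(1 − 0.025), i.e. B shrinks by the factor (1+r)·0.975 = 0.99263.
This holds for months 1–96. Entering month 97 the balance is £1,172.55; 2.5% of the post-interest balance is now below £30.00, so the flat £30.00 minimum applies from here.
From month 97 a fixed £30.00 at rate r clears £1,172.55 in 69 more payments. Total: 96 + 69 = 165 months.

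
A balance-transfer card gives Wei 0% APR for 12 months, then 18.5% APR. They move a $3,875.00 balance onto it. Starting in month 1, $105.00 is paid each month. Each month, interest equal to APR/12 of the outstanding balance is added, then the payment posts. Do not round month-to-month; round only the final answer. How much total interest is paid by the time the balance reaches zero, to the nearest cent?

$709.87

Promo months 1–12 at r₀ = 0%/12 = 0; months 13+ at r₁ = 18.5%/12 = 0.0154167.
After month 12 (no interest yet): B = $3,875.00 − 12·$105.00 = $2,615.00.
Then at r₁ with $105.00/mo: n₂ = −ln(1 − r₁·B/P)/ln(1+r₁) ≈ 31.66 → 32 more payments.
Total paid = 43·$105.00 + $69.87 = $4,584.87; interest = $4,584.87 − $3,875.00 = $709.87.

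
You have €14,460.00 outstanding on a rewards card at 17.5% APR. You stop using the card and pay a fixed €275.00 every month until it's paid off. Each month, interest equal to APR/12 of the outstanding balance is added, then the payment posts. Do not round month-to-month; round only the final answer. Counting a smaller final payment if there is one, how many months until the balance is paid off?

101 months

Monthly rate r = 17.5%/12 = 1.45833% = 0.0145833.
Recurrence: B ← B·(1+r) − €275.00.
Month 1: interest €210.88; balance after payment €14,395.88.
Month 2: interest €209.94; balance after payment €14,330.81.
Closed form: n = −ln(1 − rB₀/P)/ln(1+r) = −ln(0.23318)/ln(1.01458) ≈ 100.562, so the balance reaches zero during payment 101.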